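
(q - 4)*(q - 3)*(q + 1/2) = q^3 - 13*q^2/2 + 17*q/2 + 6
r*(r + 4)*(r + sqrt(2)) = r^3 + sqrt(2)*r^2 + 4*r^2 + 4*sqrt(2)*r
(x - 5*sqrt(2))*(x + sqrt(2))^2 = x^3 - 3*sqrt(2)*x^2 - 18*x - 10*sqrt(2)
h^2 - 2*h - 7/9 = (h - 7/3)*(h + 1/3)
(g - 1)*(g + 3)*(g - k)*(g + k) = g^4 + 2*g^3 - g^2*k^2 - 3*g^2 - 2*g*k^2 + 3*k^2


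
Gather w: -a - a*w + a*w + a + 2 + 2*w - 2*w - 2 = 0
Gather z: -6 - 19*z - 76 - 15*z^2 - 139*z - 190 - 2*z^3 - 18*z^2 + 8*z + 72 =-2*z^3 - 33*z^2 - 150*z - 200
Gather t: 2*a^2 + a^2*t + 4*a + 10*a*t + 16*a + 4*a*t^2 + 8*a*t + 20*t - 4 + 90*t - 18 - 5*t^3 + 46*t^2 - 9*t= 2*a^2 + 20*a - 5*t^3 + t^2*(4*a + 46) + t*(a^2 + 18*a + 101) - 22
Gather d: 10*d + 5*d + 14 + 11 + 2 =15*d + 27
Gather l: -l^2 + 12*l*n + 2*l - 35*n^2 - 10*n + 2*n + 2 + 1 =-l^2 + l*(12*n + 2) - 35*n^2 - 8*n + 3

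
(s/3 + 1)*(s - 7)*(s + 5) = s^3/3 + s^2/3 - 41*s/3 - 35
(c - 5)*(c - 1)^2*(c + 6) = c^4 - c^3 - 31*c^2 + 61*c - 30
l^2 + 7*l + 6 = (l + 1)*(l + 6)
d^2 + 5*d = d*(d + 5)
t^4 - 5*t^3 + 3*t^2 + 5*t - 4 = (t - 4)*(t - 1)^2*(t + 1)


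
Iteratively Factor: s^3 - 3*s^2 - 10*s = (s)*(s^2 - 3*s - 10) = s*(s + 2)*(s - 5)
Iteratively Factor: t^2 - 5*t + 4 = (t - 4)*(t - 1)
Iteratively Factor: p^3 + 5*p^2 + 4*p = (p + 4)*(p^2 + p) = p*(p + 4)*(p + 1)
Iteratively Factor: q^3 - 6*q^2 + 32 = (q - 4)*(q^2 - 2*q - 8) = (q - 4)*(q + 2)*(q - 4)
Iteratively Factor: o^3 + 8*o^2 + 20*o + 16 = (o + 4)*(o^2 + 4*o + 4) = (o + 2)*(o + 4)*(o + 2)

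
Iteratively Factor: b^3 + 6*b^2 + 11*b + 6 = (b + 2)*(b^2 + 4*b + 3) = (b + 1)*(b + 2)*(b + 3)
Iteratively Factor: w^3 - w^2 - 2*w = (w)*(w^2 - w - 2) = w*(w + 1)*(w - 2)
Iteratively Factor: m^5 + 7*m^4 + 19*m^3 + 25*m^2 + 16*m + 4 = (m + 2)*(m^4 + 5*m^3 + 9*m^2 + 7*m + 2) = (m + 2)^2*(m^3 + 3*m^2 + 3*m + 1) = (m + 1)*(m + 2)^2*(m^2 + 2*m + 1) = (m + 1)^2*(m + 2)^2*(m + 1)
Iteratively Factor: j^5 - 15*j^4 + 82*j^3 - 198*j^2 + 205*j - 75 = (j - 5)*(j^4 - 10*j^3 + 32*j^2 - 38*j + 15) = (j - 5)*(j - 3)*(j^3 - 7*j^2 + 11*j - 5) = (j - 5)*(j - 3)*(j - 1)*(j^2 - 6*j + 5) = (j - 5)^2*(j - 3)*(j - 1)*(j - 1)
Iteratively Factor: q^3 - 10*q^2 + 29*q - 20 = (q - 1)*(q^2 - 9*q + 20) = (q - 4)*(q - 1)*(q - 5)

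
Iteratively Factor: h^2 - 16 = (h + 4)*(h - 4)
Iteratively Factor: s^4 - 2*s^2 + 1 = (s - 1)*(s^3 + s^2 - s - 1) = (s - 1)^2*(s^2 + 2*s + 1) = (s - 1)^2*(s + 1)*(s + 1)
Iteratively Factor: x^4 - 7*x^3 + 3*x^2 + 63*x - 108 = (x - 3)*(x^3 - 4*x^2 - 9*x + 36) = (x - 3)*(x + 3)*(x^2 - 7*x + 12) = (x - 4)*(x - 3)*(x + 3)*(x - 3)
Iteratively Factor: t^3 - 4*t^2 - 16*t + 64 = (t + 4)*(t^2 - 8*t + 16) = (t - 4)*(t + 4)*(t - 4)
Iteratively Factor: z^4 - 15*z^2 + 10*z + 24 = (z - 2)*(z^3 + 2*z^2 - 11*z - 12) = (z - 2)*(z + 1)*(z^2 + z - 12) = (z - 2)*(z + 1)*(z + 4)*(z - 3)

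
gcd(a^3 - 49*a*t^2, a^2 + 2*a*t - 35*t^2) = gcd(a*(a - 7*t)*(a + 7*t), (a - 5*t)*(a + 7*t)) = a + 7*t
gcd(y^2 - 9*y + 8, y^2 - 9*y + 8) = y^2 - 9*y + 8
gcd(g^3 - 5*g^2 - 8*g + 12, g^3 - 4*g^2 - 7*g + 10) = g^2 + g - 2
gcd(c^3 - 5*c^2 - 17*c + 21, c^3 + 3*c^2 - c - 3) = c^2 + 2*c - 3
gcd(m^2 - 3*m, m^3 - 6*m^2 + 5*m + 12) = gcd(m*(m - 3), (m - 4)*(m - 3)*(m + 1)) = m - 3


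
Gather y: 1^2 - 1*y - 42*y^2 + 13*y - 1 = -42*y^2 + 12*y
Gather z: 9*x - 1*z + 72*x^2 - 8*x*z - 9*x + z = 72*x^2 - 8*x*z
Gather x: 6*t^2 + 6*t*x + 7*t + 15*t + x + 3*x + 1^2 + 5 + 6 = 6*t^2 + 22*t + x*(6*t + 4) + 12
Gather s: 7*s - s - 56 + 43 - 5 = 6*s - 18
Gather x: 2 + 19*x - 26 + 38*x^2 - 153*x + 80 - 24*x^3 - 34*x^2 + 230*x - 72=-24*x^3 + 4*x^2 + 96*x - 16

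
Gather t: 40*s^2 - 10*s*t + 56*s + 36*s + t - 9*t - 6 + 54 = 40*s^2 + 92*s + t*(-10*s - 8) + 48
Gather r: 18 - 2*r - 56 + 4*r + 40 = 2*r + 2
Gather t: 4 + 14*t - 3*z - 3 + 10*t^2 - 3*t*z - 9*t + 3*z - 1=10*t^2 + t*(5 - 3*z)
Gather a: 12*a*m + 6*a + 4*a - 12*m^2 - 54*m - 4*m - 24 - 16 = a*(12*m + 10) - 12*m^2 - 58*m - 40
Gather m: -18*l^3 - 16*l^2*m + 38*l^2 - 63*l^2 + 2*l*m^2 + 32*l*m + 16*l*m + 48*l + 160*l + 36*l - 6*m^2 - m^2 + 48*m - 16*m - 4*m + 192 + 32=-18*l^3 - 25*l^2 + 244*l + m^2*(2*l - 7) + m*(-16*l^2 + 48*l + 28) + 224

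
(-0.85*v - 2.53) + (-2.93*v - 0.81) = -3.78*v - 3.34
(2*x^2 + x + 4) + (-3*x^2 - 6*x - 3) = -x^2 - 5*x + 1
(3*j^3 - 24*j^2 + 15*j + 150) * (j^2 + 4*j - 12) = 3*j^5 - 12*j^4 - 117*j^3 + 498*j^2 + 420*j - 1800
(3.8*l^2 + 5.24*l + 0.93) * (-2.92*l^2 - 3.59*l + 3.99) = -11.096*l^4 - 28.9428*l^3 - 6.3652*l^2 + 17.5689*l + 3.7107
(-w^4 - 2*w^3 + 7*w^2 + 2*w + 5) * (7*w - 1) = -7*w^5 - 13*w^4 + 51*w^3 + 7*w^2 + 33*w - 5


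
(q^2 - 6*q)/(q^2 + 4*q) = (q - 6)/(q + 4)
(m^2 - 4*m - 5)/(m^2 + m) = (m - 5)/m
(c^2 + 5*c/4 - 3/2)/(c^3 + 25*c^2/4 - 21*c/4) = (c + 2)/(c*(c + 7))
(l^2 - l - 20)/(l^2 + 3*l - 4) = (l - 5)/(l - 1)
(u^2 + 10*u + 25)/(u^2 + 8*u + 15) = (u + 5)/(u + 3)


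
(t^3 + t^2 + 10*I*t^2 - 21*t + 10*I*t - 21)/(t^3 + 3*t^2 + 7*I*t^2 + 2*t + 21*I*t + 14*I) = (t + 3*I)/(t + 2)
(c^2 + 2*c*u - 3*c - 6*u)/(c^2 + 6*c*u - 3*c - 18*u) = (c + 2*u)/(c + 6*u)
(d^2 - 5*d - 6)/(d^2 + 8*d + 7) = (d - 6)/(d + 7)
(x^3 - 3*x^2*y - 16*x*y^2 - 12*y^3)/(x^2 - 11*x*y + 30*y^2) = (x^2 + 3*x*y + 2*y^2)/(x - 5*y)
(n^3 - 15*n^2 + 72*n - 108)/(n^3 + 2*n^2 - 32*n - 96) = (n^2 - 9*n + 18)/(n^2 + 8*n + 16)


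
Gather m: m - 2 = m - 2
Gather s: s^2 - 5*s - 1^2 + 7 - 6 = s^2 - 5*s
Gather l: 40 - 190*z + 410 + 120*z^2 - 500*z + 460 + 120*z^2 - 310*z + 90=240*z^2 - 1000*z + 1000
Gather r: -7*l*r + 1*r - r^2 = -r^2 + r*(1 - 7*l)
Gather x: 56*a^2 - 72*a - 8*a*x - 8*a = 56*a^2 - 8*a*x - 80*a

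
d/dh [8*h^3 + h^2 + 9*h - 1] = 24*h^2 + 2*h + 9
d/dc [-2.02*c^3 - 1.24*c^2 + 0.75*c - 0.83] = -6.06*c^2 - 2.48*c + 0.75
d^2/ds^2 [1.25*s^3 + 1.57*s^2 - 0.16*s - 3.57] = 7.5*s + 3.14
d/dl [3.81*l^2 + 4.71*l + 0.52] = 7.62*l + 4.71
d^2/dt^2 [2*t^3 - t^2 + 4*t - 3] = 12*t - 2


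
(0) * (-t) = 0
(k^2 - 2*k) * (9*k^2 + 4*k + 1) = 9*k^4 - 14*k^3 - 7*k^2 - 2*k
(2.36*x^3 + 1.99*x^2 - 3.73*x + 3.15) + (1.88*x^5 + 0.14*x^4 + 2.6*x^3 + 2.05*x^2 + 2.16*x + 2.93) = 1.88*x^5 + 0.14*x^4 + 4.96*x^3 + 4.04*x^2 - 1.57*x + 6.08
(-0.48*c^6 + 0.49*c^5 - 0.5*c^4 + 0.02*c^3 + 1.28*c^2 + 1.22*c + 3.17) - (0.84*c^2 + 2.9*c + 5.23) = -0.48*c^6 + 0.49*c^5 - 0.5*c^4 + 0.02*c^3 + 0.44*c^2 - 1.68*c - 2.06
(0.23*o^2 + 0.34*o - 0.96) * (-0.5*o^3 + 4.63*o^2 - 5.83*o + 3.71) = -0.115*o^5 + 0.8949*o^4 + 0.7133*o^3 - 5.5737*o^2 + 6.8582*o - 3.5616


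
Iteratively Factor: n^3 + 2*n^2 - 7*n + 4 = (n - 1)*(n^2 + 3*n - 4) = (n - 1)^2*(n + 4)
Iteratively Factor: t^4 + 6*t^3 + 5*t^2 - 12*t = (t - 1)*(t^3 + 7*t^2 + 12*t) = t*(t - 1)*(t^2 + 7*t + 12) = t*(t - 1)*(t + 3)*(t + 4)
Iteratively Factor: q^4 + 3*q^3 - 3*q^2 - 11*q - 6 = (q + 3)*(q^3 - 3*q - 2) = (q + 1)*(q + 3)*(q^2 - q - 2) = (q + 1)^2*(q + 3)*(q - 2)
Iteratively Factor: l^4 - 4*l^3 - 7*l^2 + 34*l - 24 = (l + 3)*(l^3 - 7*l^2 + 14*l - 8) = (l - 2)*(l + 3)*(l^2 - 5*l + 4) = (l - 4)*(l - 2)*(l + 3)*(l - 1)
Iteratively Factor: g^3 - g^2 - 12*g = (g)*(g^2 - g - 12) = g*(g - 4)*(g + 3)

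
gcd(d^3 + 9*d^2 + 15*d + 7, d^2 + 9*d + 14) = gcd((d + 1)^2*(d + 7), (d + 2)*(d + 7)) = d + 7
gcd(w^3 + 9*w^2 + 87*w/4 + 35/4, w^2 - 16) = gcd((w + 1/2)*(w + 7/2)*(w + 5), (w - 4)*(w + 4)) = 1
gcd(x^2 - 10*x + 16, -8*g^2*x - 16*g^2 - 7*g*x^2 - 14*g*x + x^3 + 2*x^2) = 1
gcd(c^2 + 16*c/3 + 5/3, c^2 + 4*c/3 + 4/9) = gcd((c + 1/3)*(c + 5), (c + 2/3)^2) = 1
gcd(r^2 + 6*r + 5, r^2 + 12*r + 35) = r + 5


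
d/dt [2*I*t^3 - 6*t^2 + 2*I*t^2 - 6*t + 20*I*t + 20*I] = 6*I*t^2 + 4*t*(-3 + I) - 6 + 20*I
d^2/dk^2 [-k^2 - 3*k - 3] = -2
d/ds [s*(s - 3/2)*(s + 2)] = 3*s^2 + s - 3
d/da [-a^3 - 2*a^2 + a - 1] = -3*a^2 - 4*a + 1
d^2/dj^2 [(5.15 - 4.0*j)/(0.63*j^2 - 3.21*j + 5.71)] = (-(1.26*j - 3.21)*(2.52*j - 6.42)*(4.0*j - 5.15) + (15.12*j - 32.169)*(0.63*j^2 - 3.21*j + 5.71))/(0.63*j^2 - 3.21*j + 5.71)^3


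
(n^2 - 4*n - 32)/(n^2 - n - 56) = (n + 4)/(n + 7)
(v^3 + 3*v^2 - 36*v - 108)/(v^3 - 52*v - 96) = (v^2 - 3*v - 18)/(v^2 - 6*v - 16)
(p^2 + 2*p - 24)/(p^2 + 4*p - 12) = (p - 4)/(p - 2)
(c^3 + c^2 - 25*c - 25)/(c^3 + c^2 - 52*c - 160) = (c^2 - 4*c - 5)/(c^2 - 4*c - 32)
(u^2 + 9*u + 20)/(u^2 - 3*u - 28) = (u + 5)/(u - 7)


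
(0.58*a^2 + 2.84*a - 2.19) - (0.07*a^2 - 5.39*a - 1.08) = 0.51*a^2 + 8.23*a - 1.11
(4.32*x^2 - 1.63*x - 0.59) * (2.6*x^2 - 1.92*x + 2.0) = 11.232*x^4 - 12.5324*x^3 + 10.2356*x^2 - 2.1272*x - 1.18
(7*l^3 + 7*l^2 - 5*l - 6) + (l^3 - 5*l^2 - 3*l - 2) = 8*l^3 + 2*l^2 - 8*l - 8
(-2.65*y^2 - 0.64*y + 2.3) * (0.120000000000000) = -0.318*y^2 - 0.0768*y + 0.276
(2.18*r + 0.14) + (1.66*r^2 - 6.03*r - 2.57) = 1.66*r^2 - 3.85*r - 2.43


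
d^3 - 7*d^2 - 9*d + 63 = (d - 7)*(d - 3)*(d + 3)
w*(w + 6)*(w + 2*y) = w^3 + 2*w^2*y + 6*w^2 + 12*w*y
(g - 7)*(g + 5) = g^2 - 2*g - 35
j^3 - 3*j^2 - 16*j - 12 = (j - 6)*(j + 1)*(j + 2)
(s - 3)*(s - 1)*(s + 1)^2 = s^4 - 2*s^3 - 4*s^2 + 2*s + 3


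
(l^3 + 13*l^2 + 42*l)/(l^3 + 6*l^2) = (l + 7)/l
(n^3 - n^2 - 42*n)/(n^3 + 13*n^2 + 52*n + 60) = n*(n - 7)/(n^2 + 7*n + 10)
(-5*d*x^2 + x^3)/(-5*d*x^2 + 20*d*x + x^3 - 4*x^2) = x/(x - 4)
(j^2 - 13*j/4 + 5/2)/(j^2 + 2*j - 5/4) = (4*j^2 - 13*j + 10)/(4*j^2 + 8*j - 5)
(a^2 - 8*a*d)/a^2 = (a - 8*d)/a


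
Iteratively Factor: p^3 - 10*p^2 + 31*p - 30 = (p - 5)*(p^2 - 5*p + 6) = (p - 5)*(p - 3)*(p - 2)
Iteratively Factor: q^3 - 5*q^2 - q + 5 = (q + 1)*(q^2 - 6*q + 5) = (q - 5)*(q + 1)*(q - 1)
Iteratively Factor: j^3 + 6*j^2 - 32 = (j + 4)*(j^2 + 2*j - 8) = (j + 4)^2*(j - 2)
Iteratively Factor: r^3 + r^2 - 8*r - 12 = (r + 2)*(r^2 - r - 6) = (r + 2)^2*(r - 3)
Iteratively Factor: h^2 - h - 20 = (h + 4)*(h - 5)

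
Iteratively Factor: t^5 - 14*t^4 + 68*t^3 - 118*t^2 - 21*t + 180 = (t - 3)*(t^4 - 11*t^3 + 35*t^2 - 13*t - 60) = (t - 3)^2*(t^3 - 8*t^2 + 11*t + 20) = (t - 4)*(t - 3)^2*(t^2 - 4*t - 5) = (t - 5)*(t - 4)*(t - 3)^2*(t + 1)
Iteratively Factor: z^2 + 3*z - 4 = (z + 4)*(z - 1)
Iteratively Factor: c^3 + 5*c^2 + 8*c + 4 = (c + 2)*(c^2 + 3*c + 2) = (c + 2)^2*(c + 1)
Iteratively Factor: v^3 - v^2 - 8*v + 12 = (v + 3)*(v^2 - 4*v + 4) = (v - 2)*(v + 3)*(v - 2)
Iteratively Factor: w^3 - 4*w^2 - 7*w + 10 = (w + 2)*(w^2 - 6*w + 5) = (w - 1)*(w + 2)*(w - 5)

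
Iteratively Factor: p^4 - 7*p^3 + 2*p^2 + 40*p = (p - 5)*(p^3 - 2*p^2 - 8*p) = (p - 5)*(p + 2)*(p^2 - 4*p) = (p - 5)*(p - 4)*(p + 2)*(p)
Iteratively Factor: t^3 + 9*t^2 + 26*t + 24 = (t + 2)*(t^2 + 7*t + 12) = (t + 2)*(t + 3)*(t + 4)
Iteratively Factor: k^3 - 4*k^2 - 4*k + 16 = (k - 2)*(k^2 - 2*k - 8) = (k - 2)*(k + 2)*(k - 4)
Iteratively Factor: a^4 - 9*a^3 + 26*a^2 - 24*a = (a - 2)*(a^3 - 7*a^2 + 12*a) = a*(a - 2)*(a^2 - 7*a + 12) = a*(a - 4)*(a - 2)*(a - 3)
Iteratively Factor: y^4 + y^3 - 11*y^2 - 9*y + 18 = (y + 2)*(y^3 - y^2 - 9*y + 9) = (y - 1)*(y + 2)*(y^2 - 9) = (y - 1)*(y + 2)*(y + 3)*(y - 3)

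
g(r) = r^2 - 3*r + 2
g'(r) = 2*r - 3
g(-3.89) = 28.80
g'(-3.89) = -10.78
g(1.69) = -0.21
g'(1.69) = 0.38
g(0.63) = 0.51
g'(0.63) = -1.74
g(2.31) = 0.41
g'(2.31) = 1.62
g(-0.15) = 2.47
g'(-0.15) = -3.30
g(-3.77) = 27.52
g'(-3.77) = -10.54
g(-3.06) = 20.54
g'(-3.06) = -9.12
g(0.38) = 1.00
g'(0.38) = -2.24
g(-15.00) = 272.00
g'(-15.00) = -33.00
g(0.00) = 2.00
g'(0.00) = -3.00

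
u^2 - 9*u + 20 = (u - 5)*(u - 4)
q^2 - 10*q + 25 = (q - 5)^2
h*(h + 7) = h^2 + 7*h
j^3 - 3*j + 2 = (j - 1)^2*(j + 2)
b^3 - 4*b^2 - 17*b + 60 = (b - 5)*(b - 3)*(b + 4)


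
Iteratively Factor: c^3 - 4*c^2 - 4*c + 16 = (c + 2)*(c^2 - 6*c + 8) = (c - 4)*(c + 2)*(c - 2)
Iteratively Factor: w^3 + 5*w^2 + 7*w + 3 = (w + 3)*(w^2 + 2*w + 1) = (w + 1)*(w + 3)*(w + 1)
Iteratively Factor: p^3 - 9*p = (p - 3)*(p^2 + 3*p) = (p - 3)*(p + 3)*(p)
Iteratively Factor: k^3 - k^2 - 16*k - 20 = (k + 2)*(k^2 - 3*k - 10) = (k - 5)*(k + 2)*(k + 2)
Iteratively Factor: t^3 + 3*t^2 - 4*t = (t)*(t^2 + 3*t - 4) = t*(t - 1)*(t + 4)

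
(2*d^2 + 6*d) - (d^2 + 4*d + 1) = d^2 + 2*d - 1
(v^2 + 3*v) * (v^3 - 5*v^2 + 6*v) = v^5 - 2*v^4 - 9*v^3 + 18*v^2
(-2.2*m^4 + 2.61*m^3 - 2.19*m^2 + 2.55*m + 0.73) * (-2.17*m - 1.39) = 4.774*m^5 - 2.6057*m^4 + 1.1244*m^3 - 2.4894*m^2 - 5.1286*m - 1.0147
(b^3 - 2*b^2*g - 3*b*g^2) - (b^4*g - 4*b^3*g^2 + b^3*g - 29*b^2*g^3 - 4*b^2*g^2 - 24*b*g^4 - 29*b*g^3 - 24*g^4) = -b^4*g + 4*b^3*g^2 - b^3*g + b^3 + 29*b^2*g^3 + 4*b^2*g^2 - 2*b^2*g + 24*b*g^4 + 29*b*g^3 - 3*b*g^2 + 24*g^4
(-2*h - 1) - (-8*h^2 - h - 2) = 8*h^2 - h + 1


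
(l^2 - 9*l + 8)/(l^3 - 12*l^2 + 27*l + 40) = (l - 1)/(l^2 - 4*l - 5)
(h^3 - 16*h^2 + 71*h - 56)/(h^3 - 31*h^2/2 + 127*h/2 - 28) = 2*(h - 1)/(2*h - 1)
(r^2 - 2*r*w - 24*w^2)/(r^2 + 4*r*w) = (r - 6*w)/r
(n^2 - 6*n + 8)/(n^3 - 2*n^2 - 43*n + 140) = (n - 2)/(n^2 + 2*n - 35)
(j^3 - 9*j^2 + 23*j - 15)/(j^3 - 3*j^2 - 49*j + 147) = (j^2 - 6*j + 5)/(j^2 - 49)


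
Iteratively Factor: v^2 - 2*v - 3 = (v + 1)*(v - 3)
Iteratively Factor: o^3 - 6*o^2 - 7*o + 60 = (o - 4)*(o^2 - 2*o - 15) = (o - 5)*(o - 4)*(o + 3)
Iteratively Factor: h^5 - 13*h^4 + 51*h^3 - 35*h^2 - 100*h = (h - 4)*(h^4 - 9*h^3 + 15*h^2 + 25*h) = h*(h - 4)*(h^3 - 9*h^2 + 15*h + 25) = h*(h - 5)*(h - 4)*(h^2 - 4*h - 5) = h*(h - 5)*(h - 4)*(h + 1)*(h - 5)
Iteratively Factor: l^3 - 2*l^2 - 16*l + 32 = (l - 4)*(l^2 + 2*l - 8) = (l - 4)*(l + 4)*(l - 2)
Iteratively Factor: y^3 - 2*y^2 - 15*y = (y + 3)*(y^2 - 5*y) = y*(y + 3)*(y - 5)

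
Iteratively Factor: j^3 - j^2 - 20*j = (j - 5)*(j^2 + 4*j) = (j - 5)*(j + 4)*(j)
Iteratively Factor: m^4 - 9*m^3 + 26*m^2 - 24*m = (m - 2)*(m^3 - 7*m^2 + 12*m) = m*(m - 2)*(m^2 - 7*m + 12) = m*(m - 4)*(m - 2)*(m - 3)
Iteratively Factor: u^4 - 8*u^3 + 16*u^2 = (u - 4)*(u^3 - 4*u^2) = u*(u - 4)*(u^2 - 4*u) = u*(u - 4)^2*(u)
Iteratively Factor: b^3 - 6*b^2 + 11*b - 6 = (b - 1)*(b^2 - 5*b + 6) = (b - 3)*(b - 1)*(b - 2)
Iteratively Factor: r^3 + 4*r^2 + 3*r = (r + 1)*(r^2 + 3*r) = r*(r + 1)*(r + 3)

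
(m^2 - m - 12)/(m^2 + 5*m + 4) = (m^2 - m - 12)/(m^2 + 5*m + 4)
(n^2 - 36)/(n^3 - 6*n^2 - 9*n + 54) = (n + 6)/(n^2 - 9)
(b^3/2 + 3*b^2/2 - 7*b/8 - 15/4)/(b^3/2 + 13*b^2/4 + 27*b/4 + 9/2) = (4*b^2 + 4*b - 15)/(2*(2*b^2 + 9*b + 9))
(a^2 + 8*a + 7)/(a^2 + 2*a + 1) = (a + 7)/(a + 1)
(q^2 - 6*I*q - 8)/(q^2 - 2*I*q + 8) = (q - 2*I)/(q + 2*I)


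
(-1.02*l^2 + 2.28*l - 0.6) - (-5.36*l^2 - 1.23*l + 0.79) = 4.34*l^2 + 3.51*l - 1.39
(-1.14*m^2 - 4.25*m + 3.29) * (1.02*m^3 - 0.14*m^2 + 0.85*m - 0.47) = -1.1628*m^5 - 4.1754*m^4 + 2.9818*m^3 - 3.5373*m^2 + 4.794*m - 1.5463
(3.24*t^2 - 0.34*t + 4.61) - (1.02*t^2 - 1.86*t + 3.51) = 2.22*t^2 + 1.52*t + 1.1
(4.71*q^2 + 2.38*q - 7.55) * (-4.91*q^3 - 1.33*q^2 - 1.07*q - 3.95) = -23.1261*q^5 - 17.9501*q^4 + 28.8654*q^3 - 11.1096*q^2 - 1.3225*q + 29.8225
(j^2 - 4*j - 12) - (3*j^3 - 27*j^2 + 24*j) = -3*j^3 + 28*j^2 - 28*j - 12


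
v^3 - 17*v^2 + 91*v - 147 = (v - 7)^2*(v - 3)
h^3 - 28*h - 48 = (h - 6)*(h + 2)*(h + 4)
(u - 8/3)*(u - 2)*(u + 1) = u^3 - 11*u^2/3 + 2*u/3 + 16/3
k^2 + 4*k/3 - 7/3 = (k - 1)*(k + 7/3)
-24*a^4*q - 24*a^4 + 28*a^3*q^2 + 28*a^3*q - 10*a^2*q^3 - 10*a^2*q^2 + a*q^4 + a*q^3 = (-6*a + q)*(-2*a + q)^2*(a*q + a)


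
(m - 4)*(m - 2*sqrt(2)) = m^2 - 4*m - 2*sqrt(2)*m + 8*sqrt(2)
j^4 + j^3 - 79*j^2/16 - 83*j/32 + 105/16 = (j - 3/2)*(j - 5/4)*(j + 7/4)*(j + 2)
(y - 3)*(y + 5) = y^2 + 2*y - 15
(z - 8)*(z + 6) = z^2 - 2*z - 48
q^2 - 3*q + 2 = (q - 2)*(q - 1)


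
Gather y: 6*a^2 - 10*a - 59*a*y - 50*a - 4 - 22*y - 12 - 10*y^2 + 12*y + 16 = 6*a^2 - 60*a - 10*y^2 + y*(-59*a - 10)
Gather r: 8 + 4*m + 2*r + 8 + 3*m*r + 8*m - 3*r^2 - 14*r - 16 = 12*m - 3*r^2 + r*(3*m - 12)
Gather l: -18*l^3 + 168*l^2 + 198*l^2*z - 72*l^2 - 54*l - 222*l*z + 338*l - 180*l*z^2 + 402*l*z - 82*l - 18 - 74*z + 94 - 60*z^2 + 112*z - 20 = -18*l^3 + l^2*(198*z + 96) + l*(-180*z^2 + 180*z + 202) - 60*z^2 + 38*z + 56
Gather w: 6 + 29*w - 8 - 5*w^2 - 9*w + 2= -5*w^2 + 20*w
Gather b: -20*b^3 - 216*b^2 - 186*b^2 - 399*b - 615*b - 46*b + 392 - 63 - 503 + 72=-20*b^3 - 402*b^2 - 1060*b - 102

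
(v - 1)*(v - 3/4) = v^2 - 7*v/4 + 3/4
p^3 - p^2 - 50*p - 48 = (p - 8)*(p + 1)*(p + 6)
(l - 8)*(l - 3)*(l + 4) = l^3 - 7*l^2 - 20*l + 96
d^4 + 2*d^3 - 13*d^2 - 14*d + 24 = (d - 3)*(d - 1)*(d + 2)*(d + 4)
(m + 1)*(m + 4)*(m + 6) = m^3 + 11*m^2 + 34*m + 24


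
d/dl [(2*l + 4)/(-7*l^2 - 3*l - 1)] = 2*(7*l^2 + 28*l + 5)/(49*l^4 + 42*l^3 + 23*l^2 + 6*l + 1)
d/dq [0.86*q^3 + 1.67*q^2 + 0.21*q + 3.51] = 2.58*q^2 + 3.34*q + 0.21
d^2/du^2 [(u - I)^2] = 2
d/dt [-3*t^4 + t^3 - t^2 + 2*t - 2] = -12*t^3 + 3*t^2 - 2*t + 2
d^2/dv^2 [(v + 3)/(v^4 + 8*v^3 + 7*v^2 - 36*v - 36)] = 2*(6*v^4 + 40*v^3 + 51*v^2 - 84*v + 124)/(v^9 + 15*v^8 + 51*v^7 - 151*v^6 - 768*v^5 + 636*v^4 + 2800*v^3 - 144*v^2 - 3456*v - 1728)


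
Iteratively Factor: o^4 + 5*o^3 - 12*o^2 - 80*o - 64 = (o + 1)*(o^3 + 4*o^2 - 16*o - 64) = (o + 1)*(o + 4)*(o^2 - 16) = (o - 4)*(o + 1)*(o + 4)*(o + 4)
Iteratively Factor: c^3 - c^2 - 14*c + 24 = (c + 4)*(c^2 - 5*c + 6) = (c - 3)*(c + 4)*(c - 2)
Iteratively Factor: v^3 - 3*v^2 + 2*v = (v)*(v^2 - 3*v + 2) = v*(v - 1)*(v - 2)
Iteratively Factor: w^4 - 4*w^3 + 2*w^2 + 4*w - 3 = (w + 1)*(w^3 - 5*w^2 + 7*w - 3) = (w - 1)*(w + 1)*(w^2 - 4*w + 3) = (w - 1)^2*(w + 1)*(w - 3)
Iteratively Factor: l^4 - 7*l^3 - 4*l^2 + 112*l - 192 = (l + 4)*(l^3 - 11*l^2 + 40*l - 48) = (l - 4)*(l + 4)*(l^2 - 7*l + 12) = (l - 4)^2*(l + 4)*(l - 3)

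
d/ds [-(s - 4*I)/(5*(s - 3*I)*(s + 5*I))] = (s^2 - 8*I*s - 7)/(5*(s^4 + 4*I*s^3 + 26*s^2 + 60*I*s + 225))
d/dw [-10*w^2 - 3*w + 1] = -20*w - 3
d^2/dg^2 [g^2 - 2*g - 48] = 2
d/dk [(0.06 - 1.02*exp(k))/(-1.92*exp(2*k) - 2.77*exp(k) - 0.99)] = (-1.9584*exp(2*k) + 0.2304*exp(k) + 1.176)*exp(k)/(3.6864*exp(4*k) + 10.6368*exp(3*k) + 11.4745*exp(2*k) + 5.4846*exp(k) + 0.9801)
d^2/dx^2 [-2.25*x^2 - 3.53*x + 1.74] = -4.50000000000000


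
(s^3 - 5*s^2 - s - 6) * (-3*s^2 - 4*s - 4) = -3*s^5 + 11*s^4 + 19*s^3 + 42*s^2 + 28*s + 24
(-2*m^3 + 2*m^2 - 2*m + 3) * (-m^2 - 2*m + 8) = 2*m^5 + 2*m^4 - 18*m^3 + 17*m^2 - 22*m + 24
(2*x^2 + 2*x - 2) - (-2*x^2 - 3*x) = 4*x^2 + 5*x - 2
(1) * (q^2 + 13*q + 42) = q^2 + 13*q + 42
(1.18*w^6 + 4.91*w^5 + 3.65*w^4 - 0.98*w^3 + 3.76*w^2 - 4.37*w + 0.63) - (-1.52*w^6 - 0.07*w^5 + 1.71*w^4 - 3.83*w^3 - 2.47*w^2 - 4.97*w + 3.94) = 2.7*w^6 + 4.98*w^5 + 1.94*w^4 + 2.85*w^3 + 6.23*w^2 + 0.6*w - 3.31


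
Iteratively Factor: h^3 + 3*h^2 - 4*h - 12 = (h + 3)*(h^2 - 4) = (h - 2)*(h + 3)*(h + 2)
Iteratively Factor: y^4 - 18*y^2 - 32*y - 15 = (y + 3)*(y^3 - 3*y^2 - 9*y - 5) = (y + 1)*(y + 3)*(y^2 - 4*y - 5) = (y + 1)^2*(y + 3)*(y - 5)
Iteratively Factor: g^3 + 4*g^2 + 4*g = (g + 2)*(g^2 + 2*g) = (g + 2)^2*(g)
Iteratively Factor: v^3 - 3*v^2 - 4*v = (v - 4)*(v^2 + v) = v*(v - 4)*(v + 1)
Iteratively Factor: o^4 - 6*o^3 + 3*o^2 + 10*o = (o - 5)*(o^3 - o^2 - 2*o) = o*(o - 5)*(o^2 - o - 2) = o*(o - 5)*(o - 2)*(o + 1)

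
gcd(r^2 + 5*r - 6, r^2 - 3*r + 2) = r - 1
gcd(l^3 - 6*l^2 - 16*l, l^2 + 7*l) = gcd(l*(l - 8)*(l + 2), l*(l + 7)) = l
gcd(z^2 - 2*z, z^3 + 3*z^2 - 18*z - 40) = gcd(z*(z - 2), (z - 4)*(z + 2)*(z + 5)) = 1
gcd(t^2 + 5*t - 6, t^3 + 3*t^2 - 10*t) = 1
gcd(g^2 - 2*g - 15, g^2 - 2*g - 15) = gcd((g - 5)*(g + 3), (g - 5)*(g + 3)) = g^2 - 2*g - 15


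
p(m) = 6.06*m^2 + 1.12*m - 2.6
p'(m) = 12.12*m + 1.12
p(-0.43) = -1.96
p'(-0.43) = -4.09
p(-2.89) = 44.78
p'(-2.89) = -33.91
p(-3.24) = 57.39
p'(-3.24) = -38.15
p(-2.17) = 23.51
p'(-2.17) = -25.18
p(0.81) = 2.28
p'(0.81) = 10.94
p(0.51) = -0.45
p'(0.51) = 7.30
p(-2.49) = 32.18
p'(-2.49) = -29.06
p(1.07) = 5.54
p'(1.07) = 14.09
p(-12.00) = 856.60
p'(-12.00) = -144.32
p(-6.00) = 208.84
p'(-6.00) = -71.60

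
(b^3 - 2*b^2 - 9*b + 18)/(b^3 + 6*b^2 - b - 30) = (b - 3)/(b + 5)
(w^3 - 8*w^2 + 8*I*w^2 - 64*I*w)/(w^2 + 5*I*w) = (w^2 + 8*w*(-1 + I) - 64*I)/(w + 5*I)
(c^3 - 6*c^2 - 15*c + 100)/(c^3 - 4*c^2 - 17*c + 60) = (c - 5)/(c - 3)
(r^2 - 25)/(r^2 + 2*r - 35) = (r + 5)/(r + 7)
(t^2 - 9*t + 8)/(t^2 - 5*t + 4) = (t - 8)/(t - 4)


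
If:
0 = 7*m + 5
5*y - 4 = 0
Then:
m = -5/7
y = 4/5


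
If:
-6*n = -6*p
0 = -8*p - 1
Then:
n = -1/8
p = -1/8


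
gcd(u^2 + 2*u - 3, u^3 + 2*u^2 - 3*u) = u^2 + 2*u - 3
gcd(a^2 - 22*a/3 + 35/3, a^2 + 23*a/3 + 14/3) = 1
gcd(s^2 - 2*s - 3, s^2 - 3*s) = s - 3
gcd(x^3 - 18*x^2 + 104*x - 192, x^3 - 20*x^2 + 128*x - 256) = x^2 - 12*x + 32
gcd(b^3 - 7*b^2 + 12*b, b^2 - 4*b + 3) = b - 3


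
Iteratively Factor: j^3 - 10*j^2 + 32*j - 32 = (j - 4)*(j^2 - 6*j + 8) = (j - 4)^2*(j - 2)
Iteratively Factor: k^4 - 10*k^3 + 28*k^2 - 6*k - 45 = (k + 1)*(k^3 - 11*k^2 + 39*k - 45) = (k - 3)*(k + 1)*(k^2 - 8*k + 15) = (k - 5)*(k - 3)*(k + 1)*(k - 3)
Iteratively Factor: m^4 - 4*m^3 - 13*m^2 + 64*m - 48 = (m + 4)*(m^3 - 8*m^2 + 19*m - 12) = (m - 4)*(m + 4)*(m^2 - 4*m + 3) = (m - 4)*(m - 3)*(m + 4)*(m - 1)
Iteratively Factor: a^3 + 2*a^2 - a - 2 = (a + 1)*(a^2 + a - 2) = (a + 1)*(a + 2)*(a - 1)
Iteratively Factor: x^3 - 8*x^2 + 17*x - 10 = (x - 5)*(x^2 - 3*x + 2) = (x - 5)*(x - 2)*(x - 1)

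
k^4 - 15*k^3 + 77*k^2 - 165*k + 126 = (k - 7)*(k - 3)^2*(k - 2)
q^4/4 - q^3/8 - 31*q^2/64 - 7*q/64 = q*(q/4 + 1/4)*(q - 7/4)*(q + 1/4)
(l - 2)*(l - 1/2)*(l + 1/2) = l^3 - 2*l^2 - l/4 + 1/2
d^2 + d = d*(d + 1)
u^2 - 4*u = u*(u - 4)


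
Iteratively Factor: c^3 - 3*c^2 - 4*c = (c - 4)*(c^2 + c) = c*(c - 4)*(c + 1)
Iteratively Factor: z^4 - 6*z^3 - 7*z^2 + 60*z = (z + 3)*(z^3 - 9*z^2 + 20*z) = z*(z + 3)*(z^2 - 9*z + 20) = z*(z - 5)*(z + 3)*(z - 4)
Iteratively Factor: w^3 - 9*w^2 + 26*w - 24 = (w - 2)*(w^2 - 7*w + 12) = (w - 3)*(w - 2)*(w - 4)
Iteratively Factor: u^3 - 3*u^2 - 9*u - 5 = (u + 1)*(u^2 - 4*u - 5) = (u + 1)^2*(u - 5)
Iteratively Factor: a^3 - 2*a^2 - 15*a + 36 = (a - 3)*(a^2 + a - 12) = (a - 3)^2*(a + 4)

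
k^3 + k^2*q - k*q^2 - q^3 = (k - q)*(k + q)^2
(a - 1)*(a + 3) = a^2 + 2*a - 3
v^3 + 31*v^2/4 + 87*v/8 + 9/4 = (v + 1/4)*(v + 3/2)*(v + 6)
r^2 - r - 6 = (r - 3)*(r + 2)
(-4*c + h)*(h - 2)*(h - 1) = -4*c*h^2 + 12*c*h - 8*c + h^3 - 3*h^2 + 2*h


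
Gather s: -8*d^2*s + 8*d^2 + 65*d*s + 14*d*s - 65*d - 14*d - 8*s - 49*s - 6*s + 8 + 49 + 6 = 8*d^2 - 79*d + s*(-8*d^2 + 79*d - 63) + 63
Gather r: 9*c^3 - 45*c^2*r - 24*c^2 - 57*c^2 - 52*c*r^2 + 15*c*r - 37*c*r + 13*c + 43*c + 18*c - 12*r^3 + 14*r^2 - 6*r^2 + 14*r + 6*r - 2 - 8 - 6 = 9*c^3 - 81*c^2 + 74*c - 12*r^3 + r^2*(8 - 52*c) + r*(-45*c^2 - 22*c + 20) - 16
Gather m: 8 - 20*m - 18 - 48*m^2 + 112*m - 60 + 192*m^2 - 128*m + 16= 144*m^2 - 36*m - 54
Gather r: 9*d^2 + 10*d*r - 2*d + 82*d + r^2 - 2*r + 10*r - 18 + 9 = 9*d^2 + 80*d + r^2 + r*(10*d + 8) - 9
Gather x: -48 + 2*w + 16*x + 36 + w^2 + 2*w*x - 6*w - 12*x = w^2 - 4*w + x*(2*w + 4) - 12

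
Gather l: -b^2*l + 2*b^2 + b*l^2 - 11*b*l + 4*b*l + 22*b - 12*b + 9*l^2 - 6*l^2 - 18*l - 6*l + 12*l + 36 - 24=2*b^2 + 10*b + l^2*(b + 3) + l*(-b^2 - 7*b - 12) + 12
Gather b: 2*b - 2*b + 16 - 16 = 0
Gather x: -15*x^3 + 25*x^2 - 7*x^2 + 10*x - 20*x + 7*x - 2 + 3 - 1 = -15*x^3 + 18*x^2 - 3*x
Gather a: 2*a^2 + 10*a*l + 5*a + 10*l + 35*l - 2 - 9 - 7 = 2*a^2 + a*(10*l + 5) + 45*l - 18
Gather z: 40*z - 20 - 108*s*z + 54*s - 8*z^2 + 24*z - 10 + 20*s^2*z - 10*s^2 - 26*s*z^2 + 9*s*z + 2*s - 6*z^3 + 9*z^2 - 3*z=-10*s^2 + 56*s - 6*z^3 + z^2*(1 - 26*s) + z*(20*s^2 - 99*s + 61) - 30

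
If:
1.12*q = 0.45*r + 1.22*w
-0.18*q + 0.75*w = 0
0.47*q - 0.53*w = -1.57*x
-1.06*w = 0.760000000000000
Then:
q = -2.99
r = -5.49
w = -0.72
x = 0.65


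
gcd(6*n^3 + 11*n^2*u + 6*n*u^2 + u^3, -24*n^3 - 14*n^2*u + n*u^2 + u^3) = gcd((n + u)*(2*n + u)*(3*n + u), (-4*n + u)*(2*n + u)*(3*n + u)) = 6*n^2 + 5*n*u + u^2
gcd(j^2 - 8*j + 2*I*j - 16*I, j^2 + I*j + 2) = j + 2*I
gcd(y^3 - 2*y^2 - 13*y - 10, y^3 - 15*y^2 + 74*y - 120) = y - 5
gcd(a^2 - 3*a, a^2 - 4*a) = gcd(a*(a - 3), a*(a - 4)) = a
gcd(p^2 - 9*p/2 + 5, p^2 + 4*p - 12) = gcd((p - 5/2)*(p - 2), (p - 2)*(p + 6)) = p - 2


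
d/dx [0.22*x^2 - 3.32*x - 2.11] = 0.44*x - 3.32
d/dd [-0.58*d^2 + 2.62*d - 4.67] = 2.62 - 1.16*d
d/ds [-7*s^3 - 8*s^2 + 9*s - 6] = -21*s^2 - 16*s + 9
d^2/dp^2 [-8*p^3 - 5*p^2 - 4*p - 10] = -48*p - 10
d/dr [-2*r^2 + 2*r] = 2 - 4*r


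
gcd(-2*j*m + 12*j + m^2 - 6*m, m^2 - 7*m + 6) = m - 6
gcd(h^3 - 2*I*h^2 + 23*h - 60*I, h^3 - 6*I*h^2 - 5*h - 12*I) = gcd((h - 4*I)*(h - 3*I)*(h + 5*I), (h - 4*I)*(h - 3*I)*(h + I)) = h^2 - 7*I*h - 12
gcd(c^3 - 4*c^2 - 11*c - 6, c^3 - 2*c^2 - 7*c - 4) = c^2 + 2*c + 1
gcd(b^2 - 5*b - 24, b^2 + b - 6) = b + 3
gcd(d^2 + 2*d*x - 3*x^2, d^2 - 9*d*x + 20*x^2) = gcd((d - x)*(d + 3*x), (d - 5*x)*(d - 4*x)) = 1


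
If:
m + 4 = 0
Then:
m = -4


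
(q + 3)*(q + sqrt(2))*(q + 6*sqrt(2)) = q^3 + 3*q^2 + 7*sqrt(2)*q^2 + 12*q + 21*sqrt(2)*q + 36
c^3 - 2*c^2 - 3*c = c*(c - 3)*(c + 1)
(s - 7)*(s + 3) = s^2 - 4*s - 21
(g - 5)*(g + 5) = g^2 - 25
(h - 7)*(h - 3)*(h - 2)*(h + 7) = h^4 - 5*h^3 - 43*h^2 + 245*h - 294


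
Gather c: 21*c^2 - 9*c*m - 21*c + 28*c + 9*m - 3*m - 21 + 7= 21*c^2 + c*(7 - 9*m) + 6*m - 14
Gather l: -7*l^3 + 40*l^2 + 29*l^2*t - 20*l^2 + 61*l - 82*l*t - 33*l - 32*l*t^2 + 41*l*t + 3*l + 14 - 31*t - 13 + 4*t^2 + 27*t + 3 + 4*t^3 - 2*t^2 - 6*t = -7*l^3 + l^2*(29*t + 20) + l*(-32*t^2 - 41*t + 31) + 4*t^3 + 2*t^2 - 10*t + 4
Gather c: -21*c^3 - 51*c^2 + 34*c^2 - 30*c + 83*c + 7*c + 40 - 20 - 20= -21*c^3 - 17*c^2 + 60*c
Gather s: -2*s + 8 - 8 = -2*s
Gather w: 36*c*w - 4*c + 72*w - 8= -4*c + w*(36*c + 72) - 8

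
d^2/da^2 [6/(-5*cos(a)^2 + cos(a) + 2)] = 6*(-100*sin(a)^4 + 91*sin(a)^2 - 67*cos(a)/4 + 15*cos(3*a)/4 + 31)/(5*sin(a)^2 + cos(a) - 3)^3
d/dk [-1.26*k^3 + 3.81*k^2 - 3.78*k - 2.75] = -3.78*k^2 + 7.62*k - 3.78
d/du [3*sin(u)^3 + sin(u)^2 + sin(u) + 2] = (9*sin(u)^2 + 2*sin(u) + 1)*cos(u)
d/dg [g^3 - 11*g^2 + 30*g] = 3*g^2 - 22*g + 30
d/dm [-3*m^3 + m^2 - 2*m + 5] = -9*m^2 + 2*m - 2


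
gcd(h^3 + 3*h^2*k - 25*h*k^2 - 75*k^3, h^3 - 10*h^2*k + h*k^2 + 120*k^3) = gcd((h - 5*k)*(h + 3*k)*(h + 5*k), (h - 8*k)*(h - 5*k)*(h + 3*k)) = h^2 - 2*h*k - 15*k^2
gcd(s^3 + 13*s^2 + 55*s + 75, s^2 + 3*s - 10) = s + 5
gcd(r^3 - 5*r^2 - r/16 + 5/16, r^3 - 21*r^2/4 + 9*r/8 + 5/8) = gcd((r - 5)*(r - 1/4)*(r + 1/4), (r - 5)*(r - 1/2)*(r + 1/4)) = r^2 - 19*r/4 - 5/4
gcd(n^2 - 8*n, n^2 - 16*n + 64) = n - 8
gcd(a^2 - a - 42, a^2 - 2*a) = 1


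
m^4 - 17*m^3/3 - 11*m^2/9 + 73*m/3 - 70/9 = (m - 5)*(m - 7/3)*(m - 1/3)*(m + 2)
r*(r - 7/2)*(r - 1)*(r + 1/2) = r^4 - 4*r^3 + 5*r^2/4 + 7*r/4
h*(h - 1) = h^2 - h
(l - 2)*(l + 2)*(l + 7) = l^3 + 7*l^2 - 4*l - 28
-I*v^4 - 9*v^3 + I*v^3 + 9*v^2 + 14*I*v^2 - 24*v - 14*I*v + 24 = (v - 6*I)*(v - 4*I)*(v + I)*(-I*v + I)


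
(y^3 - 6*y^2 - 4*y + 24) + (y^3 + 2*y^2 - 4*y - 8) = 2*y^3 - 4*y^2 - 8*y + 16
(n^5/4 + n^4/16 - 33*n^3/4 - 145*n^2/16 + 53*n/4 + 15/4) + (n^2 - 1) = n^5/4 + n^4/16 - 33*n^3/4 - 129*n^2/16 + 53*n/4 + 11/4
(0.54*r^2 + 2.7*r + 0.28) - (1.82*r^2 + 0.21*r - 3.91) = -1.28*r^2 + 2.49*r + 4.19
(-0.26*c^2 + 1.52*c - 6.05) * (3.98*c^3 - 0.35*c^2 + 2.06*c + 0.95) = -1.0348*c^5 + 6.1406*c^4 - 25.1466*c^3 + 5.0017*c^2 - 11.019*c - 5.7475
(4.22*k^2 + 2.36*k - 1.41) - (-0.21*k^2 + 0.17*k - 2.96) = 4.43*k^2 + 2.19*k + 1.55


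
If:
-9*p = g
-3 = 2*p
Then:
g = 27/2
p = -3/2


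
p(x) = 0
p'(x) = 0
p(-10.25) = 0.00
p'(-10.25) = 0.00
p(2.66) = 0.00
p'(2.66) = 0.00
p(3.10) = 0.00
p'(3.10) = 0.00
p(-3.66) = 0.00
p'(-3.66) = 0.00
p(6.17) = 0.00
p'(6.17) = 0.00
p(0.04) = 0.00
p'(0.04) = 0.00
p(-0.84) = 0.00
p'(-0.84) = 0.00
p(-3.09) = 0.00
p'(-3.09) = 0.00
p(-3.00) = 0.00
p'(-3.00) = 0.00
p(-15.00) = 0.00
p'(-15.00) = 0.00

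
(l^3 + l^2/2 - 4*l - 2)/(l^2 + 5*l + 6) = (l^2 - 3*l/2 - 1)/(l + 3)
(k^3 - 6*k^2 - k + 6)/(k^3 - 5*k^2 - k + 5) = (k - 6)/(k - 5)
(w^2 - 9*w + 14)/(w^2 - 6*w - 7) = (w - 2)/(w + 1)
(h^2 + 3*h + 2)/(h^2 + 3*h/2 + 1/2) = 2*(h + 2)/(2*h + 1)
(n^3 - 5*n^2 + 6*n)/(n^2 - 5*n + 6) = n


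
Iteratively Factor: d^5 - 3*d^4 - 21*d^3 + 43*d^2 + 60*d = (d - 5)*(d^4 + 2*d^3 - 11*d^2 - 12*d) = (d - 5)*(d + 4)*(d^3 - 2*d^2 - 3*d) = d*(d - 5)*(d + 4)*(d^2 - 2*d - 3) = d*(d - 5)*(d - 3)*(d + 4)*(d + 1)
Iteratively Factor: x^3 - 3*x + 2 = (x + 2)*(x^2 - 2*x + 1) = (x - 1)*(x + 2)*(x - 1)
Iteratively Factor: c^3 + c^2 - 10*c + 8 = (c - 1)*(c^2 + 2*c - 8) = (c - 2)*(c - 1)*(c + 4)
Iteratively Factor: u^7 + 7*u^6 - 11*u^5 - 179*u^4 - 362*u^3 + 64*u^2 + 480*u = (u - 1)*(u^6 + 8*u^5 - 3*u^4 - 182*u^3 - 544*u^2 - 480*u) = (u - 1)*(u + 4)*(u^5 + 4*u^4 - 19*u^3 - 106*u^2 - 120*u) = (u - 1)*(u + 3)*(u + 4)*(u^4 + u^3 - 22*u^2 - 40*u) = (u - 1)*(u + 3)*(u + 4)^2*(u^3 - 3*u^2 - 10*u) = u*(u - 1)*(u + 3)*(u + 4)^2*(u^2 - 3*u - 10) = u*(u - 1)*(u + 2)*(u + 3)*(u + 4)^2*(u - 5)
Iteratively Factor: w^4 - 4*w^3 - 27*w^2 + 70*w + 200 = (w - 5)*(w^3 + w^2 - 22*w - 40) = (w - 5)*(w + 4)*(w^2 - 3*w - 10) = (w - 5)^2*(w + 4)*(w + 2)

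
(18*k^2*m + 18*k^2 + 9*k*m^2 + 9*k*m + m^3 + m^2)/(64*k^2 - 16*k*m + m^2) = (18*k^2*m + 18*k^2 + 9*k*m^2 + 9*k*m + m^3 + m^2)/(64*k^2 - 16*k*m + m^2)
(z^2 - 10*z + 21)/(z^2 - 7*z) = (z - 3)/z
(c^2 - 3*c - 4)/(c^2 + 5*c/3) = 3*(c^2 - 3*c - 4)/(c*(3*c + 5))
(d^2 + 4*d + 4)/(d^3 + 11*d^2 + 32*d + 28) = 1/(d + 7)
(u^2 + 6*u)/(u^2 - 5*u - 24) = u*(u + 6)/(u^2 - 5*u - 24)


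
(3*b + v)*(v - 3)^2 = 3*b*v^2 - 18*b*v + 27*b + v^3 - 6*v^2 + 9*v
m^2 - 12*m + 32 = (m - 8)*(m - 4)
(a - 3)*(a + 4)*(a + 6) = a^3 + 7*a^2 - 6*a - 72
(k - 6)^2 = k^2 - 12*k + 36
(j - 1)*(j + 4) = j^2 + 3*j - 4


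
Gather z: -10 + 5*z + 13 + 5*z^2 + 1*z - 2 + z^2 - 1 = 6*z^2 + 6*z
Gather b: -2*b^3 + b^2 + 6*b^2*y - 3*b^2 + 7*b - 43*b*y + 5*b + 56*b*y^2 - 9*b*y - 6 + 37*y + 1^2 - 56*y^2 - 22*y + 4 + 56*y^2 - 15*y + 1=-2*b^3 + b^2*(6*y - 2) + b*(56*y^2 - 52*y + 12)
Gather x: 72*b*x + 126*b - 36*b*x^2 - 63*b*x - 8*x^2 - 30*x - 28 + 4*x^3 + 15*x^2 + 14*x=126*b + 4*x^3 + x^2*(7 - 36*b) + x*(9*b - 16) - 28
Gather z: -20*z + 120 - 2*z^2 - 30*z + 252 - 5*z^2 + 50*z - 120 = 252 - 7*z^2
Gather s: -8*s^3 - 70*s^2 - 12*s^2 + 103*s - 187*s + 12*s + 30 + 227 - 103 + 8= -8*s^3 - 82*s^2 - 72*s + 162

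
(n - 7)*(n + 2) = n^2 - 5*n - 14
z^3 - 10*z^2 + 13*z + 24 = (z - 8)*(z - 3)*(z + 1)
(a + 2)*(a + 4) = a^2 + 6*a + 8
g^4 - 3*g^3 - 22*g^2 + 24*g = g*(g - 6)*(g - 1)*(g + 4)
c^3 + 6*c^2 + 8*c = c*(c + 2)*(c + 4)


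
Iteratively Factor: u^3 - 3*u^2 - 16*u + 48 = (u - 3)*(u^2 - 16) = (u - 4)*(u - 3)*(u + 4)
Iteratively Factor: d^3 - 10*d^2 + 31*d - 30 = (d - 5)*(d^2 - 5*d + 6) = (d - 5)*(d - 3)*(d - 2)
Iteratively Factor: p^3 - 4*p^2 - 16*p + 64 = (p + 4)*(p^2 - 8*p + 16) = (p - 4)*(p + 4)*(p - 4)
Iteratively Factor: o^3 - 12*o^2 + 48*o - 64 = (o - 4)*(o^2 - 8*o + 16) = (o - 4)^2*(o - 4)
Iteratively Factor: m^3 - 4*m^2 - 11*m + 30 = (m - 5)*(m^2 + m - 6) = (m - 5)*(m - 2)*(m + 3)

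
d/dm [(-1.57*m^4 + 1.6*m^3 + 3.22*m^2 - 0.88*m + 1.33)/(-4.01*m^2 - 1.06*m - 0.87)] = (12.5914*m^5 - 1.4234*m^4 + 2.0716*m^3 - 11.118*m^2 + 5.0638*m + 2.1754)/(16.0801*m^4 + 8.5012*m^3 + 8.101*m^2 + 1.8444*m + 0.7569)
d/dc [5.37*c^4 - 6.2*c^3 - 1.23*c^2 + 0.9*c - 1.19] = 21.48*c^3 - 18.6*c^2 - 2.46*c + 0.9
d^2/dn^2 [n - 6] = 0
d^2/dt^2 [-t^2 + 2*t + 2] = -2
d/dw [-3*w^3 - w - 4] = -9*w^2 - 1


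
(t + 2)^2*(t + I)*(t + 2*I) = t^4 + 4*t^3 + 3*I*t^3 + 2*t^2 + 12*I*t^2 - 8*t + 12*I*t - 8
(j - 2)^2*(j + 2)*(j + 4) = j^4 + 2*j^3 - 12*j^2 - 8*j + 32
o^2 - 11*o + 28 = (o - 7)*(o - 4)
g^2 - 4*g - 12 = (g - 6)*(g + 2)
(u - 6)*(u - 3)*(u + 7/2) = u^3 - 11*u^2/2 - 27*u/2 + 63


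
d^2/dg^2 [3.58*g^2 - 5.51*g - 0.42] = 7.16000000000000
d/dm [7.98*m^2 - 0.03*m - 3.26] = 15.96*m - 0.03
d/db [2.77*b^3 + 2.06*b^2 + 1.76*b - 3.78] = 8.31*b^2 + 4.12*b + 1.76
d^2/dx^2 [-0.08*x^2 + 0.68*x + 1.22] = -0.160000000000000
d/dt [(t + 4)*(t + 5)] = 2*t + 9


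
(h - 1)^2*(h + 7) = h^3 + 5*h^2 - 13*h + 7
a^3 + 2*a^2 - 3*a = a*(a - 1)*(a + 3)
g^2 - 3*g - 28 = (g - 7)*(g + 4)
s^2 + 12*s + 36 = (s + 6)^2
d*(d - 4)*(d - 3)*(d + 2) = d^4 - 5*d^3 - 2*d^2 + 24*d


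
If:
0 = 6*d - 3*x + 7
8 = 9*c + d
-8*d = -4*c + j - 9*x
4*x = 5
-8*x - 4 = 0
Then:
No Solution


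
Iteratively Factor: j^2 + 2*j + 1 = (j + 1)*(j + 1)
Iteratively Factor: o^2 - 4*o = (o - 4)*(o)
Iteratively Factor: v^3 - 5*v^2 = (v)*(v^2 - 5*v) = v*(v - 5)*(v)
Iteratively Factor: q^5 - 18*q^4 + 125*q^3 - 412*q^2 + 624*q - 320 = (q - 4)*(q^4 - 14*q^3 + 69*q^2 - 136*q + 80) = (q - 4)^2*(q^3 - 10*q^2 + 29*q - 20) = (q - 4)^2*(q - 1)*(q^2 - 9*q + 20) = (q - 4)^3*(q - 1)*(q - 5)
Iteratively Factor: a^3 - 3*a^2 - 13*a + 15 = (a - 5)*(a^2 + 2*a - 3) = (a - 5)*(a - 1)*(a + 3)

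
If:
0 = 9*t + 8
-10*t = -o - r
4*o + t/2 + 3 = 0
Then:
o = -23/36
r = -33/4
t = -8/9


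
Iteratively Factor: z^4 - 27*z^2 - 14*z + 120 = (z - 5)*(z^3 + 5*z^2 - 2*z - 24) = (z - 5)*(z + 4)*(z^2 + z - 6) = (z - 5)*(z - 2)*(z + 4)*(z + 3)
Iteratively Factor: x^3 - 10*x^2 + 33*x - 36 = (x - 3)*(x^2 - 7*x + 12) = (x - 3)^2*(x - 4)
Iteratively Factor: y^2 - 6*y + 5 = (y - 1)*(y - 5)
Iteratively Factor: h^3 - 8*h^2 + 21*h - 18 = (h - 3)*(h^2 - 5*h + 6) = (h - 3)^2*(h - 2)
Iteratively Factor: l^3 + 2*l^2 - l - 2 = (l - 1)*(l^2 + 3*l + 2) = (l - 1)*(l + 1)*(l + 2)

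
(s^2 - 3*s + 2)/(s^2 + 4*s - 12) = (s - 1)/(s + 6)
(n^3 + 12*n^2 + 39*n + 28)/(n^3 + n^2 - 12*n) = (n^2 + 8*n + 7)/(n*(n - 3))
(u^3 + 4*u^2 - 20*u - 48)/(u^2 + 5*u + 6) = (u^2 + 2*u - 24)/(u + 3)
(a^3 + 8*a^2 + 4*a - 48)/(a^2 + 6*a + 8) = (a^2 + 4*a - 12)/(a + 2)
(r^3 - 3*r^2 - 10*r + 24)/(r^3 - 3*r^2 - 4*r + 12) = (r^2 - r - 12)/(r^2 - r - 6)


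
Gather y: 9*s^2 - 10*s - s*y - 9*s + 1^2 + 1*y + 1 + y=9*s^2 - 19*s + y*(2 - s) + 2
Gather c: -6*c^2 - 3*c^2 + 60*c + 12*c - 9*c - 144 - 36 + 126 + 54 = -9*c^2 + 63*c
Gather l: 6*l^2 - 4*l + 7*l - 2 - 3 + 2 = 6*l^2 + 3*l - 3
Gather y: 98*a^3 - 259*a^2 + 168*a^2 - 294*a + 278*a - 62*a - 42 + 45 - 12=98*a^3 - 91*a^2 - 78*a - 9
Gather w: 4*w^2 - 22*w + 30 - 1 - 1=4*w^2 - 22*w + 28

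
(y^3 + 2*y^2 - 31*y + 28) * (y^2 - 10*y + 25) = y^5 - 8*y^4 - 26*y^3 + 388*y^2 - 1055*y + 700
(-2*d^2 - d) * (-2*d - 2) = 4*d^3 + 6*d^2 + 2*d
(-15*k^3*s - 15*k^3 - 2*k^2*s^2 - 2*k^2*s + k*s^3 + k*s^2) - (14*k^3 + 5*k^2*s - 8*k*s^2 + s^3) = -15*k^3*s - 29*k^3 - 2*k^2*s^2 - 7*k^2*s + k*s^3 + 9*k*s^2 - s^3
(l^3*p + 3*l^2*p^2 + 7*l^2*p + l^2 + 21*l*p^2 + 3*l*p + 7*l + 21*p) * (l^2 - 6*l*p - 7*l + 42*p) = l^5*p - 3*l^4*p^2 + l^4 - 18*l^3*p^3 - 52*l^3*p + 129*l^2*p^2 - 49*l^2 + 882*l*p^3 + 147*l*p + 882*p^2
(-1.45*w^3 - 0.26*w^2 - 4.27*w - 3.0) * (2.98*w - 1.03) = -4.321*w^4 + 0.7187*w^3 - 12.4568*w^2 - 4.5419*w + 3.09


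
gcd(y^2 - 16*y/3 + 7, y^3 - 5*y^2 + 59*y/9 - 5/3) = y - 3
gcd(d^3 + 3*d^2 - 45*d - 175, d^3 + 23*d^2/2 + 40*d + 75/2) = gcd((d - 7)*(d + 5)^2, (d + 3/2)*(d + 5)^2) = d^2 + 10*d + 25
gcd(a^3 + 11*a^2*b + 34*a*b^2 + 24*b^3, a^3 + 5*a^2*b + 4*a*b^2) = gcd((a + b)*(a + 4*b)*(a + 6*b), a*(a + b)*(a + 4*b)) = a^2 + 5*a*b + 4*b^2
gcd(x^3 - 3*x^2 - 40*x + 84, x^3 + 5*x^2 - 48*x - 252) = x^2 - x - 42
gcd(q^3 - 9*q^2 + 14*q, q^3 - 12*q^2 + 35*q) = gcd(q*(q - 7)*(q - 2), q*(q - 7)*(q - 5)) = q^2 - 7*q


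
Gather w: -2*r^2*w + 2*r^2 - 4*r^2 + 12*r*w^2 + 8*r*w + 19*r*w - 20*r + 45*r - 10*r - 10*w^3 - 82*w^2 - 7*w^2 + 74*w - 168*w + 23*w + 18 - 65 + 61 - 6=-2*r^2 + 15*r - 10*w^3 + w^2*(12*r - 89) + w*(-2*r^2 + 27*r - 71) + 8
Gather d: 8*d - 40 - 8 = 8*d - 48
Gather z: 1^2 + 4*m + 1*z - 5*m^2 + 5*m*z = -5*m^2 + 4*m + z*(5*m + 1) + 1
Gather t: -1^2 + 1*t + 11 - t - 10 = 0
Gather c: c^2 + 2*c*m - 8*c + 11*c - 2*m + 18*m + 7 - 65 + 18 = c^2 + c*(2*m + 3) + 16*m - 40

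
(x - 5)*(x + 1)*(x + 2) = x^3 - 2*x^2 - 13*x - 10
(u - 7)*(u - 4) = u^2 - 11*u + 28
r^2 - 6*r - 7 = (r - 7)*(r + 1)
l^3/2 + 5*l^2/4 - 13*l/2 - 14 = (l/2 + 1)*(l - 7/2)*(l + 4)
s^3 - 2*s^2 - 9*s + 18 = (s - 3)*(s - 2)*(s + 3)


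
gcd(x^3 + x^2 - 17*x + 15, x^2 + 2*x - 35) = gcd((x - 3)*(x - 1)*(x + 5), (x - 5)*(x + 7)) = 1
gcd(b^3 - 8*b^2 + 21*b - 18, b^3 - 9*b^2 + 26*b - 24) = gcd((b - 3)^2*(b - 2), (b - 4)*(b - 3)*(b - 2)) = b^2 - 5*b + 6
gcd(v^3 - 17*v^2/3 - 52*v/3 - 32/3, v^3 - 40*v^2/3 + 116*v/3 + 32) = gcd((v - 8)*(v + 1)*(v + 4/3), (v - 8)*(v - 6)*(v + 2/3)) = v - 8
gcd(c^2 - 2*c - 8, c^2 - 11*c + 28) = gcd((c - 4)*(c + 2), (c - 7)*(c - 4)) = c - 4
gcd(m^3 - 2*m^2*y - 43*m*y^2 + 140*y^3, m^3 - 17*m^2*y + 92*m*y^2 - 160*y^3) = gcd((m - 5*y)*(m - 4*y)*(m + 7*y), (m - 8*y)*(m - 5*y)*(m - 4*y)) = m^2 - 9*m*y + 20*y^2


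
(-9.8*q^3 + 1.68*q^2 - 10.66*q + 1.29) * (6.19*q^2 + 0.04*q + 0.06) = -60.662*q^5 + 10.0072*q^4 - 66.5062*q^3 + 7.6595*q^2 - 0.588*q + 0.0774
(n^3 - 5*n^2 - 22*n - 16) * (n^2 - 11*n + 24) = n^5 - 16*n^4 + 57*n^3 + 106*n^2 - 352*n - 384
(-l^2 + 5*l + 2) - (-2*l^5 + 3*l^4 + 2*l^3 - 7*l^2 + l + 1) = 2*l^5 - 3*l^4 - 2*l^3 + 6*l^2 + 4*l + 1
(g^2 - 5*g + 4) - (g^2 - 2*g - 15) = 19 - 3*g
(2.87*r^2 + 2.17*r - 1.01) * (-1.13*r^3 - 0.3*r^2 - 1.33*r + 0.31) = -3.2431*r^5 - 3.3131*r^4 - 3.3268*r^3 - 1.6934*r^2 + 2.016*r - 0.3131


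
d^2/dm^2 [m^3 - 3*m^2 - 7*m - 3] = 6*m - 6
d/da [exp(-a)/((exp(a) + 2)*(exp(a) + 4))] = (-3*exp(2*a) - 12*exp(a) - 8)*exp(-a)/(exp(4*a) + 12*exp(3*a) + 52*exp(2*a) + 96*exp(a) + 64)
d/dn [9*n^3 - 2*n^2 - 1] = n*(27*n - 4)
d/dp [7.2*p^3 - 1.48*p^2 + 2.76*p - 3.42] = 21.6*p^2 - 2.96*p + 2.76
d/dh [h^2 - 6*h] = 2*h - 6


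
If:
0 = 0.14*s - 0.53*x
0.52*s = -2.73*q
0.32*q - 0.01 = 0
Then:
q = 0.03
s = -0.16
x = -0.04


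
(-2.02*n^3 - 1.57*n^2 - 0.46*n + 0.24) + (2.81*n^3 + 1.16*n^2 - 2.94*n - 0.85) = 0.79*n^3 - 0.41*n^2 - 3.4*n - 0.61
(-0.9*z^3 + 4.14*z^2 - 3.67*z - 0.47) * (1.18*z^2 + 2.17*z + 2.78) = -1.062*z^5 + 2.9322*z^4 + 2.1512*z^3 + 2.9907*z^2 - 11.2225*z - 1.3066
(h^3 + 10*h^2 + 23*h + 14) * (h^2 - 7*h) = h^5 + 3*h^4 - 47*h^3 - 147*h^2 - 98*h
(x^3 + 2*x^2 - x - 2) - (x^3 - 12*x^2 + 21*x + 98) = 14*x^2 - 22*x - 100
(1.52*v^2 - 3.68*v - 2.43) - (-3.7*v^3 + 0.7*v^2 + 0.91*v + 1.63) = 3.7*v^3 + 0.82*v^2 - 4.59*v - 4.06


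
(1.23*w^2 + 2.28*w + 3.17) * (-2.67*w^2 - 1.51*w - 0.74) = -3.2841*w^4 - 7.9449*w^3 - 12.8169*w^2 - 6.4739*w - 2.3458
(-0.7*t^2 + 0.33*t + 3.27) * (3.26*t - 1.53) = -2.282*t^3 + 2.1468*t^2 + 10.1553*t - 5.0031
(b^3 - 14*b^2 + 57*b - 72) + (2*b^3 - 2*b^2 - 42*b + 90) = 3*b^3 - 16*b^2 + 15*b + 18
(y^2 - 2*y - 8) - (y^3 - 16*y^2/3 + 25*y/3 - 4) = -y^3 + 19*y^2/3 - 31*y/3 - 4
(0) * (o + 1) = 0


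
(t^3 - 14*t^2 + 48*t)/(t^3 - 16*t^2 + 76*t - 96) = t/(t - 2)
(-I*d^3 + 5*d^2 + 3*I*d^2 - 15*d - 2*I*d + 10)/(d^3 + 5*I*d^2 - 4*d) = (-I*d^3 + d^2*(5 + 3*I) - d*(15 + 2*I) + 10)/(d*(d^2 + 5*I*d - 4))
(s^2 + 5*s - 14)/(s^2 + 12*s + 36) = (s^2 + 5*s - 14)/(s^2 + 12*s + 36)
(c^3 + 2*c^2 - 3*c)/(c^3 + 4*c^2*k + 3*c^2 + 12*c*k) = (c - 1)/(c + 4*k)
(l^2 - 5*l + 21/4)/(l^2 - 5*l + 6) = (l^2 - 5*l + 21/4)/(l^2 - 5*l + 6)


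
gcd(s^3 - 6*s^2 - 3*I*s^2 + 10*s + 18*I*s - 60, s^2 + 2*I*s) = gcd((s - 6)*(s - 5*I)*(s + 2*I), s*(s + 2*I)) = s + 2*I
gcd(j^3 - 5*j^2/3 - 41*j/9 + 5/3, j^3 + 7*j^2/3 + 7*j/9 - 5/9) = j^2 + 4*j/3 - 5/9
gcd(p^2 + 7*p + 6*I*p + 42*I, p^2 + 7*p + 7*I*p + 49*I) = p + 7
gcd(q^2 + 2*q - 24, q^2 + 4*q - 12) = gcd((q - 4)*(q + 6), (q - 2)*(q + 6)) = q + 6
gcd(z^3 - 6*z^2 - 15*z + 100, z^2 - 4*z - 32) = z + 4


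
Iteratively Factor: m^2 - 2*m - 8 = (m - 4)*(m + 2)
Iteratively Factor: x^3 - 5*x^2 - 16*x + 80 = (x + 4)*(x^2 - 9*x + 20) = (x - 4)*(x + 4)*(x - 5)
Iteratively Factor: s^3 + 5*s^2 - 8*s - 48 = (s + 4)*(s^2 + s - 12) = (s + 4)^2*(s - 3)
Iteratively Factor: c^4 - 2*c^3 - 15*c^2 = (c)*(c^3 - 2*c^2 - 15*c) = c^2*(c^2 - 2*c - 15) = c^2*(c - 5)*(c + 3)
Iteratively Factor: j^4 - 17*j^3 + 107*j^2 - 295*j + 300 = (j - 4)*(j^3 - 13*j^2 + 55*j - 75) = (j - 5)*(j - 4)*(j^2 - 8*j + 15) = (j - 5)^2*(j - 4)*(j - 3)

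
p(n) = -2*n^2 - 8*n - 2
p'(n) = -4*n - 8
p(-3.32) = 2.52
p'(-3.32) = 5.28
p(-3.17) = 3.26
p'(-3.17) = 4.68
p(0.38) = -5.33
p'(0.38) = -9.52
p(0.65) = -8.04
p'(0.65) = -10.60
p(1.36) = -16.58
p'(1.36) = -13.44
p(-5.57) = -19.49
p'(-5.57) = 14.28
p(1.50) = -18.50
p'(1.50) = -14.00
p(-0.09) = -1.30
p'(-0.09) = -7.64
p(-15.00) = -332.00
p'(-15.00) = 52.00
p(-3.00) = 4.00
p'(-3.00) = 4.00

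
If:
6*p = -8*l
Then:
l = -3*p/4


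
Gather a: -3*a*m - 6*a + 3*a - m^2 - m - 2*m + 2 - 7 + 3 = a*(-3*m - 3) - m^2 - 3*m - 2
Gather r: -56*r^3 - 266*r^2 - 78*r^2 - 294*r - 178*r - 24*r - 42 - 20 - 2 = -56*r^3 - 344*r^2 - 496*r - 64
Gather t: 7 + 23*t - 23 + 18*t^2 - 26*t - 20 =18*t^2 - 3*t - 36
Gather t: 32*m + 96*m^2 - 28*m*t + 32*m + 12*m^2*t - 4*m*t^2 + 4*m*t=96*m^2 - 4*m*t^2 + 64*m + t*(12*m^2 - 24*m)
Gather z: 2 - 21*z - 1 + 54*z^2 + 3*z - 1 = 54*z^2 - 18*z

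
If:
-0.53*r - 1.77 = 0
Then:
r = -3.34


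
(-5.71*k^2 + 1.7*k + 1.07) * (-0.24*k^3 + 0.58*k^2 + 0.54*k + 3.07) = 1.3704*k^5 - 3.7198*k^4 - 2.3542*k^3 - 15.9911*k^2 + 5.7968*k + 3.2849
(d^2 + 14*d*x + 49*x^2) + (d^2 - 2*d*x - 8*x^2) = 2*d^2 + 12*d*x + 41*x^2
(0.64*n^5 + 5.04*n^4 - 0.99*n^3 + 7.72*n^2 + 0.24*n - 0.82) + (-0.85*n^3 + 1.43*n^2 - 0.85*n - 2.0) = 0.64*n^5 + 5.04*n^4 - 1.84*n^3 + 9.15*n^2 - 0.61*n - 2.82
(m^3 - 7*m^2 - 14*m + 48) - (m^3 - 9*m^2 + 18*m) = 2*m^2 - 32*m + 48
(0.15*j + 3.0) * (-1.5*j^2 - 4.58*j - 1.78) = -0.225*j^3 - 5.187*j^2 - 14.007*j - 5.34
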